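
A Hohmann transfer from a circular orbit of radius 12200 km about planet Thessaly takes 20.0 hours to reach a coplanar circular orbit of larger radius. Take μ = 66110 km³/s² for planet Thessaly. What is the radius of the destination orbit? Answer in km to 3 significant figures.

r₂ = 53000 km

Transfer time t = 20.0 hours = 72000 s, and t = π√(a_t³/μ).
So a_t = (μ t²/π²)^(1/3) = (66110 × (72000)² / π²)^(1/3) = 32624.5 km.
Since a_t = (r₁ + r₂)/2, r₂ = 2a_t − r₁ = 2×32624.5 − 12200 = 53049 km.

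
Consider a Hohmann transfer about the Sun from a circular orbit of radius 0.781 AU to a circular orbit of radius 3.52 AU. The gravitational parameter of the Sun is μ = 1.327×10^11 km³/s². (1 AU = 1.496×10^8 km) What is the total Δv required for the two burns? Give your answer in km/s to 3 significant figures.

Δv = 15.7 km/s

In km: r₁ = 0.781 × 1.496×10^8 = 1.168376×10^8 km; r₂ = 3.52 × 1.496×10^8 = 5.26592×10^8 km.
Transfer-ellipse semi-major axis a_t = (r₁ + r₂)/2 = (1.168376×10^8 + 5.26592×10^8)/2 = 3.217148×10^8 km.
Circular speed at r₁: v₁ = √(μ/r₁) = √(1.327×10^11/1.168376×10^8) = 33.701 km/s.
On the transfer ellipse at r₁, vis-viva gives v_p = √[μ(2/r₁ − 1/a_t)] = 43.117 km/s.
First burn Δv₁ = |v_p − v₁| = 9.416 km/s.
At r₂, v₂ = √(μ/r₂) = 15.8744 km/s.
Transfer-orbit speed at r₂: v_a = √[μ(2/r₂ − 1/a_t)] = 9.56652 km/s.
Second burn Δv₂ = |v₂ − v_a| = 6.308 km/s.
Total Δv = Δv₁ + Δv₂ = 15.72 km/s.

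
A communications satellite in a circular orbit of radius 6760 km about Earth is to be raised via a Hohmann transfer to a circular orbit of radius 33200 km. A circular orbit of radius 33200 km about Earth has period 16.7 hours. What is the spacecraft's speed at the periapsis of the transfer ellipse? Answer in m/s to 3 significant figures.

From Kepler's third law T² = 4π²r³/μ at r = 33200 km, T = 16.7 hours = 16.7 × 3600 s = 60120 s: μ = 4π²r³/T² = 3.99702×10^5 km³/s².
Semi-major axis of the transfer orbit: a_t = (6760 + 33200)/2 = 19980 km.
At periapsis, r = 6760 km.
Applying v² = μ(2/r − 1/a_t): v = 9.912 km/s.

v = 9910 m/s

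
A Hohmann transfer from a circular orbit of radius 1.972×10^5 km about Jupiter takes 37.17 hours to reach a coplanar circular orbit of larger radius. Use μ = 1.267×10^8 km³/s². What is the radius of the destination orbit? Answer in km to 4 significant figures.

r₂ = 1.028×10^6 km

Transfer time t = 37.17 hours = 1.33812×10^5 s, and t = π√(a_t³/μ).
So a_t = (μ t²/π²)^(1/3) = (1.267×10^8 × (1.33812×10^5)² / π²)^(1/3) = 6.1257×10^5 km.
Since a_t = (r₁ + r₂)/2, r₂ = 2a_t − r₁ = 2×6.1257×10^5 − 1.972×10^5 = 1.02794×10^6 km.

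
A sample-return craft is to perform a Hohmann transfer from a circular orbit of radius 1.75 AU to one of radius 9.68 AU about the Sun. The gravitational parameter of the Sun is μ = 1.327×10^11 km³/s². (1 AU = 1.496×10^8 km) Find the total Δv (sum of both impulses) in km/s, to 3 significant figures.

In km: r₁ = 1.75 × 1.496×10^8 = 2.618×10^8 km; r₂ = 9.68 × 1.496×10^8 = 1.448128×10^9 km.
Transfer-ellipse semi-major axis a_t = (r₁ + r₂)/2 = (2.618×10^8 + 1.448128×10^9)/2 = 8.54964×10^8 km.
At r₁ the circular-orbit speed is v₁ = √(μ/r₁) = 22.514 km/s.
Transfer-orbit speed at r₁ (vis-viva equation): v_p = √[μ(2/r₁ − 1/a_t)] = 29.301 km/s.
First burn Δv₁ = |v_p − v₁| = 6.787 km/s.
Circular speed at r₂: v₂ = √(μ/r₂) = 9.5726 km/s.
Transfer-orbit speed at r₂: v_a = √[μ(2/r₂ − 1/a_t)] = 5.2972 km/s.
Second burn Δv₂ = |v₂ − v_a| = 4.275 km/s.
Total Δv = Δv₁ + Δv₂ = 11.06 km/s.

Δv = 11.1 km/s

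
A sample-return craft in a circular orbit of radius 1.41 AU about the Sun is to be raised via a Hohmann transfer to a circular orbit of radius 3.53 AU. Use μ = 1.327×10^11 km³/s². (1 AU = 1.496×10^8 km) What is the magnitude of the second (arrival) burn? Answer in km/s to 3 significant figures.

Δv₂ = 3.88 km/s

In km: r₁ = 1.41 × 1.496×10^8 = 2.10936×10^8 km; r₂ = 3.53 × 1.496×10^8 = 5.28088×10^8 km.
Transfer-ellipse semi-major axis a_t = (r₁ + r₂)/2 = (2.10936×10^8 + 5.28088×10^8)/2 = 3.69512×10^8 km.
On the circular orbit at r = 5.28088×10^8 km, v_c = √(μ/r) = 15.852 km/s.
Vis-viva on the transfer ellipse at r = 5.28088×10^8 km gives v_t = √[μ(2/r − 1/a_t)] = 11.977 km/s.
Δv₂ = |v_t − v_c| = |11.977 − 15.852| = 3.875 km/s.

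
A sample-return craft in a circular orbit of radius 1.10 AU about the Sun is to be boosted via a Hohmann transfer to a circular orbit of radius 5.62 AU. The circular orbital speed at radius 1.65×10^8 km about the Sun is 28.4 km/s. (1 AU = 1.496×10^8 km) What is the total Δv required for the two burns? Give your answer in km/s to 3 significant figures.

From the circular-orbit relation v² = μ/r at r = 1.65×10^8 km: μ = v²r = (28.4)² × 1.65×10^8 = 1.33082×10^11 km³/s².
In km: r₁ = 1.10 × 1.496×10^8 = 1.6456×10^8 km; r₂ = 5.62 × 1.496×10^8 = 8.40752×10^8 km.
The Hohmann ellipse has a_t = (r₁ + r₂)/2 = 5.02656×10^8 km.
Circular speed at r₁: v₁ = √(μ/r₁) = √(1.33082×10^11/1.6456×10^8) = 28.438 km/s.
Transfer-orbit speed at r₁ (vis-viva equation): v_p = √[μ(2/r₁ − 1/a_t)] = 36.779 km/s.
First burn Δv₁ = |v_p − v₁| = 8.341 km/s.
At r₂, v₂ = √(μ/r₂) = 12.5813 km/s.
Transfer-orbit speed at r₂: v_a = √[μ(2/r₂ − 1/a_t)] = 7.19868 km/s.
Second burn Δv₂ = |v₂ − v_a| = 5.383 km/s.
Δv = Δv₁ + Δv₂ = 8.341 + 5.383 = 13.72 km/s.

Δv = 13.7 km/s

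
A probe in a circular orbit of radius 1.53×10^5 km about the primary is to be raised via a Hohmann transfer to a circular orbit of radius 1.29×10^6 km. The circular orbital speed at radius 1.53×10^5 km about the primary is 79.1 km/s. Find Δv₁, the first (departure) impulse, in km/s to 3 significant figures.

From the circular-orbit relation v² = μ/r at r = 1.53×10^5 km: μ = v²r = (79.1)² × 1.53×10^5 = 9.57292×10^8 km³/s².
The Hohmann ellipse has a_t = (r₁ + r₂)/2 = 7.215×10^5 km.
Circular speed at r = 1.530×10^5 km: v_c = √(μ/r) = 79.100 km/s.
Transfer-orbit speed at the same r (vis-viva, a = a_t): v_t = √[μ(2/r − 1/a_t)] = 105.77 km/s.
Δv₁ = |v_t − v_c| = |105.77 − 79.100| = 26.67 km/s.

Δv₁ = 26.7 km/s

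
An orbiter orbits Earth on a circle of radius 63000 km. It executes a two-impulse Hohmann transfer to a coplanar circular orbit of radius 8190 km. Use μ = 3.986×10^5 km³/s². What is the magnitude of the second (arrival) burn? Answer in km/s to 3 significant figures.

Δv₂ = 2.30 km/s

Semi-major axis of the transfer orbit: a_t = (63000 + 8190)/2 = 35595 km.
Circular speed at r = 8190 km: v_c = √(μ/r) = 6.976 km/s.
Transfer-orbit speed at the same r (vis-viva, a = a_t): v_t = √[μ(2/r − 1/a_t)] = 9.281 km/s.
Δv₂ = |v_t − v_c| = |9.281 − 6.976| = 2.305 km/s.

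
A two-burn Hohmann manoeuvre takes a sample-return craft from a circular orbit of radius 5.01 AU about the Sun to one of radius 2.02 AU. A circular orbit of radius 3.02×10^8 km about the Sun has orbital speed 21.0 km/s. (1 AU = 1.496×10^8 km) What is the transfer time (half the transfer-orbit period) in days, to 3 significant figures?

From the circular-orbit relation v² = μ/r at r = 3.02×10^8 km: μ = v²r = (21.0)² × 3.02×10^8 = 1.33182×10^11 km³/s².
In km: r₁ = 5.01 × 1.496×10^8 = 7.49496×10^8 km; r₂ = 2.02 × 1.496×10^8 = 3.02192×10^8 km.
Semi-major axis of the transfer orbit: a_t = (7.49496×10^8 + 3.02192×10^8)/2 = 5.25844×10^8 km.
By Kepler's third law the transfer-orbit period is T = 2π√(a_t³/μ), so t = T/2 = 1.038×10^8 s.
Converting: 1.038×10^8 s ÷ 86400 s/day = 1200 days.

t = 1200 days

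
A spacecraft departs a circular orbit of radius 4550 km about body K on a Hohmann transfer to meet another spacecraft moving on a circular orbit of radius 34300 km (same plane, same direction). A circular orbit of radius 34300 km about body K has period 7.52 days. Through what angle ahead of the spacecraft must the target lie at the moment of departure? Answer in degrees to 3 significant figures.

From Kepler's third law T² = 4π²r³/μ at r = 34300 km, T = 7.52 days = 7.52 × 86400 s = 6.49728×10^5 s: μ = 4π²r³/T² = 3773.80 km³/s².
The Hohmann ellipse has a_t = (r₁ + r₂)/2 = 19425 km.
Transfer time t = π√(a_t³/μ) = 1.3845×10^5 s.
The target's mean motion on its circular orbit is ω₂ = √(μ/r₂³) = 9.6705×10^-6 rad/s.
Angle swept by the target during transfer: ω₂·t = 1.3389 rad = 76.71°.
The spacecraft traverses 180° on the transfer ellipse, so the target must lead by 180° − 76.71° = 103°.

φ = 103°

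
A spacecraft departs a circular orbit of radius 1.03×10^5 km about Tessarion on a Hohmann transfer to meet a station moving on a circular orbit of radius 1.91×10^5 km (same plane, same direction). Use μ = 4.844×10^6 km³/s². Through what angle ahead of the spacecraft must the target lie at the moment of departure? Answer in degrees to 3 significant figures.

φ = 58.5°

The Hohmann ellipse has a_t = (r₁ + r₂)/2 = 1.470×10^5 km.
Transfer time t = π√(a_t³/μ) = 80450 s.
The target's mean motion on its circular orbit is ω₂ = √(μ/r₂³) = 2.637×10^-5 rad/s.
Angle swept by the target during transfer: ω₂·t = 2.121 rad = 121.5°.
The spacecraft traverses 180° on the transfer ellipse, so the target must lead by 180° − 121.5° = 58.5°.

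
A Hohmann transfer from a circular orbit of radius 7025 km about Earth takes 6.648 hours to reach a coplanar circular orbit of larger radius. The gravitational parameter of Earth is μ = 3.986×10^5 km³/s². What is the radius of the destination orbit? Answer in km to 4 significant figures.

Transfer time t = 6.648 hours = 23932.8 s, and t = π√(a_t³/μ).
So a_t = (μ t²/π²)^(1/3) = (3.986×10^5 × (23932.8)² / π²)^(1/3) = 28493 km.
Since a_t = (r₁ + r₂)/2, r₂ = 2a_t − r₁ = 2×28493 − 7025 = 49961 km.

r₂ = 49960 km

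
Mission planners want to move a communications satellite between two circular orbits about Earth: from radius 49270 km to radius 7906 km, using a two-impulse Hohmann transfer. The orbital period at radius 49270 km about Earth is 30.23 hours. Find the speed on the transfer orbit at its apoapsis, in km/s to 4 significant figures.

From Kepler's third law T² = 4π²r³/μ at r = 49270 km, T = 30.23 hours = 30.23 × 3600 s = 1.08828×10^5 s: μ = 4π²r³/T² = 3.98682×10^5 km³/s².
Transfer-ellipse semi-major axis a_t = (r₁ + r₂)/2 = (49270 + 7906)/2 = 28588 km.
The apoapsis of the transfer ellipse is at r = 49270 km.
Vis-viva: v = √[μ(2/r − 1/a_t)] = √[3.98682×10^5 × (2/49270 − 1/28588)] = 1.496 km/s.

v = 1.496 km/s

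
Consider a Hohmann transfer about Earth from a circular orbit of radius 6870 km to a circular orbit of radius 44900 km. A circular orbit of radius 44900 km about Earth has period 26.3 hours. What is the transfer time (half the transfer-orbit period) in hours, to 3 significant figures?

t = 5.76 hours

From Kepler's third law T² = 4π²r³/μ at r = 44900 km, T = 26.3 hours = 26.3 × 3600 s = 94680 s: μ = 4π²r³/T² = 3.98641×10^5 km³/s².
The Hohmann ellipse has a_t = (r₁ + r₂)/2 = 25885 km.
Transfer time t = π√(a_t³/μ) = π√((25885)³ / 3.98641×10^5) = 20720 s.
Converting: 20720 s ÷ 3600 s/hour = 5.76 hours.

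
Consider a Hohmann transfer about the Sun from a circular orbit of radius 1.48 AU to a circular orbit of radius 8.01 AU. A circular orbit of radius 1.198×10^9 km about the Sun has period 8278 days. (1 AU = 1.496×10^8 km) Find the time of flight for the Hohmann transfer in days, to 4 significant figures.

t = 1888 days

From Kepler's third law T² = 4π²r³/μ at r = 1.198×10^9 km, T = 8278 days = 8278 × 86400 s = 7.152192×10^8 s: μ = 4π²r³/T² = 1.32694×10^11 km³/s².
In km: r₁ = 1.48 × 1.496×10^8 = 2.21408×10^8 km; r₂ = 8.01 × 1.496×10^8 = 1.198296×10^9 km.
Semi-major axis of the transfer orbit: a_t = (2.21408×10^8 + 1.198296×10^9)/2 = 7.09852×10^8 km.
By Kepler's third law the transfer-orbit period is T = 2π√(a_t³/μ), so t = T/2 = 1.631×10^8 s.
Converting: 1.631×10^8 s ÷ 86400 s/day = 1888 days.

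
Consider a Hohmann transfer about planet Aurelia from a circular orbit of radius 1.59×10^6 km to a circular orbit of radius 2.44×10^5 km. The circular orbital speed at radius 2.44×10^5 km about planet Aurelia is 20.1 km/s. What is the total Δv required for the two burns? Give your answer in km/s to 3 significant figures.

From the circular-orbit relation v² = μ/r at r = 2.44×10^5 km: μ = v²r = (20.1)² × 2.44×10^5 = 9.85784×10^7 km³/s².
The Hohmann ellipse has a_t = (r₁ + r₂)/2 = 9.170×10^5 km.
At r₁ the circular-orbit speed is v₁ = √(μ/r₁) = 7.874 km/s.
On the transfer ellipse at r₁, vis-viva equation gives v_a = √[μ(2/r₁ − 1/a_t)] = 4.062 km/s.
First burn Δv₁ = |v_a − v₁| = 3.812 km/s.
At r₂, v₂ = √(μ/r₂) = 20.100 km/s.
Transfer-orbit speed at r₂: v_p = √[μ(2/r₂ − 1/a_t)] = 26.467 km/s.
Second burn Δv₂ = |v₂ − v_p| = 6.367 km/s.
Δv = Δv₁ + Δv₂ = 3.812 + 6.367 = 10.18 km/s.

Δv = 10.2 km/s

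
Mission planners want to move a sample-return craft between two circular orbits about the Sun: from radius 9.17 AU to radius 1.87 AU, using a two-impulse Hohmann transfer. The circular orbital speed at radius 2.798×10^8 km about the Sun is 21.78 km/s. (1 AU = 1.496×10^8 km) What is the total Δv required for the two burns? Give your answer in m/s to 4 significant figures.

Δv = 10400 m/s

From the circular-orbit relation v² = μ/r at r = 2.798×10^8 km: μ = v²r = (21.78)² × 2.798×10^8 = 1.32728×10^11 km³/s².
In km: r₁ = 9.17 × 1.496×10^8 = 1.371832×10^9 km; r₂ = 1.87 × 1.496×10^8 = 2.79752×10^8 km.
The Hohmann ellipse has a_t = (r₁ + r₂)/2 = 8.25792×10^8 km.
At r₁ the circular-orbit speed is v₁ = √(μ/r₁) = 9.836 km/s.
On the transfer ellipse at r₁, vis-viva equation gives v_a = √[μ(2/r₁ − 1/a_t)] = 5.725 km/s.
First burn Δv₁ = |v_a − v₁| = 4.111 km/s.
Circular speed at r₂: v₂ = √(μ/r₂) = 21.78187 km/s.
Transfer-orbit speed at r₂: v_p = √[μ(2/r₂ − 1/a_t)] = 28.07439 km/s.
Second burn Δv₂ = |v₂ − v_p| = 6.293 km/s.
Total Δv = Δv₁ + Δv₂ = 10.40 km/s.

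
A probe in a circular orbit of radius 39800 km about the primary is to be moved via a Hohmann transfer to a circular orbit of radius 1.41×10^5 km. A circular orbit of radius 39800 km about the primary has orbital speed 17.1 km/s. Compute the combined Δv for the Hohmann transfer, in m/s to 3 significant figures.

Δv = 7310 m/s

From the circular-orbit relation v² = μ/r at r = 39800 km: μ = v²r = (17.1)² × 39800 = 1.16379×10^7 km³/s².
Semi-major axis of the transfer orbit: a_t = (39800 + 1.410×10^5)/2 = 90400 km.
Circular speed at r₁: v₁ = √(μ/r₁) = √(1.16379×10^7/39800) = 17.100 km/s.
Transfer-orbit speed at r₁ (vis-viva equation): v_p = √[μ(2/r₁ − 1/a_t)] = 21.356 km/s.
First burn Δv₁ = |v_p − v₁| = 4.256 km/s.
At r₂, v₂ = √(μ/r₂) = 9.085 km/s.
Transfer-orbit speed at r₂: v_a = √[μ(2/r₂ − 1/a_t)] = 6.028 km/s.
Second burn Δv₂ = |v₂ − v_a| = 3.057 km/s.
Δv = Δv₁ + Δv₂ = 4.256 + 3.057 = 7.313 km/s.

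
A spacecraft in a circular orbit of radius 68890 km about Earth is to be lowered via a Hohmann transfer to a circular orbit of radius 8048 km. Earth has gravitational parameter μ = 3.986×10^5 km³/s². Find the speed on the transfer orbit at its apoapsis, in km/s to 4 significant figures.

v = 1.100 km/s

The Hohmann ellipse has a_t = (r₁ + r₂)/2 = 38469 km.
The apoapsis of the transfer ellipse is at r = 68890 km.
From the vis-viva equation, v = √[μ(2/r − 1/a_t)] = 1.100 km/s.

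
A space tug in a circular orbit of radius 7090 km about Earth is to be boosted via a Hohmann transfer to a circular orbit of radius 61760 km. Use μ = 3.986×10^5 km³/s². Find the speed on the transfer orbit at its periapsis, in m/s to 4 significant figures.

The Hohmann ellipse has a_t = (r₁ + r₂)/2 = 34425 km.
At periapsis, r = 7090 km.
Applying v² = μ(2/r − 1/a_t): v = 10.04 km/s.

v = 10040 m/s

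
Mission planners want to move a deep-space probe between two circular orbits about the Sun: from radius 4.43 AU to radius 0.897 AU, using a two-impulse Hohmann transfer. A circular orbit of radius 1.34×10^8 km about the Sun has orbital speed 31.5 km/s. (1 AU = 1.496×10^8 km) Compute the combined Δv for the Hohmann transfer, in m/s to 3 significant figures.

From the circular-orbit relation v² = μ/r at r = 1.34×10^8 km: μ = v²r = (31.5)² × 1.34×10^8 = 1.32962×10^11 km³/s².
In km: r₁ = 4.43 × 1.496×10^8 = 6.62728×10^8 km; r₂ = 0.897 × 1.496×10^8 = 1.341912×10^8 km.
Transfer-ellipse semi-major axis a_t = (r₁ + r₂)/2 = (6.62728×10^8 + 1.341912×10^8)/2 = 3.984596×10^8 km.
Circular speed at r₁: v₁ = √(μ/r₁) = √(1.32962×10^11/6.62728×10^8) = 14.164 km/s.
On the transfer ellipse at r₁, vis-viva equation gives v_a = √[μ(2/r₁ − 1/a_t)] = 8.2199 km/s.
First burn Δv₁ = |v_a − v₁| = 5.944 km/s.
Circular speed at r₂: v₂ = √(μ/r₂) = 31.4776 km/s.
Transfer-orbit speed at r₂: v_p = √[μ(2/r₂ − 1/a_t)] = 40.5954 km/s.
Second burn Δv₂ = |v₂ − v_p| = 9.118 km/s.
Δv = Δv₁ + Δv₂ = 5.944 + 9.118 = 15.06 km/s.

Δv = 15100 m/s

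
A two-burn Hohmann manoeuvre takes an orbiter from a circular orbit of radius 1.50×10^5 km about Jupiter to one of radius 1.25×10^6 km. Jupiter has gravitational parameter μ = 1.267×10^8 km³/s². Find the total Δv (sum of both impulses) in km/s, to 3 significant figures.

Transfer-ellipse semi-major axis a_t = (r₁ + r₂)/2 = (1.500×10^5 + 1.250×10^6)/2 = 7.000×10^5 km.
At r₁ the circular-orbit speed is v₁ = √(μ/r₁) = 29.063 km/s.
Transfer-orbit speed at r₁ (vis-viva equation): v_p = √[μ(2/r₁ − 1/a_t)] = 38.837 km/s.
First burn Δv₁ = |v_p − v₁| = 9.774 km/s.
Circular speed at r₂: v₂ = √(μ/r₂) = 10.0678 km/s.
Transfer-orbit speed at r₂: v_a = √[μ(2/r₂ − 1/a_t)] = 4.66047 km/s.
Second burn Δv₂ = |v₂ − v_a| = 5.407 km/s.
Total Δv = Δv₁ + Δv₂ = 15.18 km/s.

Δv = 15.2 km/s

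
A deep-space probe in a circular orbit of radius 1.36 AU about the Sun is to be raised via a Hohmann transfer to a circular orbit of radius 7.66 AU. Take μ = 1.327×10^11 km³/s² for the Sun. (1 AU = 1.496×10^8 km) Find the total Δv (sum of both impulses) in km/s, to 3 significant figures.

In km: r₁ = 1.36 × 1.496×10^8 = 2.03456×10^8 km; r₂ = 7.66 × 1.496×10^8 = 1.145936×10^9 km.
Transfer-ellipse semi-major axis a_t = (r₁ + r₂)/2 = (2.03456×10^8 + 1.145936×10^9)/2 = 6.74696×10^8 km.
At r₁ the circular-orbit speed is v₁ = √(μ/r₁) = 25.53878 km/s.
On the transfer ellipse at r₁, vis-viva gives v_p = √[μ(2/r₁ − 1/a_t)] = 33.28330 km/s.
First burn Δv₁ = |v_p − v₁| = 7.745 km/s.
At r₂, v₂ = √(μ/r₂) = 10.761 km/s.
Transfer-orbit speed at r₂: v_a = √[μ(2/r₂ − 1/a_t)] = 5.9093 km/s.
Second burn Δv₂ = |v₂ − v_a| = 4.852 km/s.
Δv = Δv₁ + Δv₂ = 7.745 + 4.852 = 12.60 km/s.

Δv = 12.6 km/s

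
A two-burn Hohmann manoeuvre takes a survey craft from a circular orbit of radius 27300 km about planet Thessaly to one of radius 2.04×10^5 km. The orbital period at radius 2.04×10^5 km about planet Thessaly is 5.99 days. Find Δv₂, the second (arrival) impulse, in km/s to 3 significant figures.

From Kepler's third law T² = 4π²r³/μ at r = 2.04×10^5 km, T = 5.99 days = 5.99 × 86400 s = 5.17536×10^5 s: μ = 4π²r³/T² = 1.25132×10^6 km³/s².
Semi-major axis of the transfer orbit: a_t = (27300 + 2.040×10^5)/2 = 1.1565×10^5 km.
Circular speed at r = 2.040×10^5 km: v_c = √(μ/r) = 2.4767 km/s.
Transfer-orbit speed at the same r (vis-viva, a = a_t): v_t = √[μ(2/r − 1/a_t)] = 1.2033 km/s.
Δv₂ = |v_t − v_c| = |1.2033 − 2.4767| = 1.273 km/s.

Δv₂ = 1.27 km/s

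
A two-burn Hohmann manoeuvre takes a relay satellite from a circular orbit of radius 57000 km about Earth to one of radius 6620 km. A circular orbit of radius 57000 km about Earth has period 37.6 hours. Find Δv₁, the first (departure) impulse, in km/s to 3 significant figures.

Δv₁ = 1.44 km/s

From Kepler's third law T² = 4π²r³/μ at r = 57000 km, T = 37.6 hours = 37.6 × 3600 s = 1.3536×10^5 s: μ = 4π²r³/T² = 3.99028×10^5 km³/s².
Transfer-ellipse semi-major axis a_t = (r₁ + r₂)/2 = (57000 + 6620)/2 = 31810 km.
On the circular orbit at r = 57000 km, v_c = √(μ/r) = 2.646 km/s.
Transfer-orbit speed at the same r (vis-viva, a = a_t): v_t = √[μ(2/r − 1/a_t)] = 1.207 km/s.
Δv₁ = |v_t − v_c| = |1.207 − 2.646| = 1.439 km/s.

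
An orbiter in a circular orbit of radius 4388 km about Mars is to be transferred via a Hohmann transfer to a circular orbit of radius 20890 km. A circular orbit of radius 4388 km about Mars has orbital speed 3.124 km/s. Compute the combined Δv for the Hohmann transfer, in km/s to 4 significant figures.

Δv = 1.480 km/s

From the circular-orbit relation v² = μ/r at r = 4388 km: μ = v²r = (3.124)² × 4388 = 42824.1 km³/s².
Semi-major axis of the transfer orbit: a_t = (4388 + 20890)/2 = 12639 km.
Circular speed at r₁: v₁ = √(μ/r₁) = √(42824.1/4388) = 3.1240 km/s.
Transfer-orbit speed at r₁ (vis-viva): v_p = √[μ(2/r₁ − 1/a_t)] = 4.0163 km/s.
First burn Δv₁ = |v_p − v₁| = 0.8923 km/s.
Circular speed at r₂: v₂ = √(μ/r₂) = 1.431776 km/s.
Transfer-orbit speed at r₂: v_a = √[μ(2/r₂ − 1/a_t)] = 0.8436301 km/s.
Second burn Δv₂ = |v₂ − v_a| = 0.5881 km/s.
Δv = Δv₁ + Δv₂ = 0.8923 + 0.5881 = 1.480 km/s.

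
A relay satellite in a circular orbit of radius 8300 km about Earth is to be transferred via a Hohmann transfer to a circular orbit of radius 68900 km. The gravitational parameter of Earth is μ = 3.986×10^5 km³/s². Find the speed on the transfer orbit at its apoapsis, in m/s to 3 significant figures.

Transfer-ellipse semi-major axis a_t = (r₁ + r₂)/2 = (8300 + 68900)/2 = 38600 km.
At apoapsis, r = 68900 km.
From the vis-viva equation, v = √[μ(2/r − 1/a_t)] = 1.115 km/s.

v = 1120 m/s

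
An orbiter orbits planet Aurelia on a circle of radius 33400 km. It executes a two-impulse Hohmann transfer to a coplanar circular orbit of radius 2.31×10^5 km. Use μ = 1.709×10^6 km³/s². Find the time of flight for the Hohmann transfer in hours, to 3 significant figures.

t = 32.1 hours

Semi-major axis of the transfer orbit: a_t = (33400 + 2.310×10^5)/2 = 1.322×10^5 km.
By Kepler's third law the transfer-orbit period is T = 2π√(a_t³/μ), so t = T/2 = 1.155×10^5 s.
Converting: 1.155×10^5 s ÷ 3600 s/hour = 32.1 hours.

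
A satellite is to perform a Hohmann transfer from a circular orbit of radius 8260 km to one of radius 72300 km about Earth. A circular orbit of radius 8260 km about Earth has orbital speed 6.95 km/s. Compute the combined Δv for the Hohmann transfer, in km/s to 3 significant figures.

Δv = 3.65 km/s

From the circular-orbit relation v² = μ/r at r = 8260 km: μ = v²r = (6.95)² × 8260 = 3.98979×10^5 km³/s².
The Hohmann ellipse has a_t = (r₁ + r₂)/2 = 40280 km.
Circular speed at r₁: v₁ = √(μ/r₁) = √(3.98979×10^5/8260) = 6.9500 km/s.
Transfer-orbit speed at r₁ (vis-viva equation): v_p = √[μ(2/r₁ − 1/a_t)] = 9.3113 km/s.
First burn Δv₁ = |v_p − v₁| = 2.3613 km/s.
At r₂, v₂ = √(μ/r₂) = 2.3491 km/s.
Transfer-orbit speed at r₂: v_a = √[μ(2/r₂ − 1/a_t)] = 1.0638 km/s.
Second burn Δv₂ = |v₂ − v_a| = 1.2853 km/s.
Total Δv = Δv₁ + Δv₂ = 3.647 km/s.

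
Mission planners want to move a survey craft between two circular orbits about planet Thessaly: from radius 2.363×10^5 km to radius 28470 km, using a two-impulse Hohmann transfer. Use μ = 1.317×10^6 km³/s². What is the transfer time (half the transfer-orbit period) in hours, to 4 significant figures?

t = 36.63 hours

Semi-major axis of the transfer orbit: a_t = (2.363×10^5 + 28470)/2 = 1.32385×10^5 km.
Transfer time t = π√(a_t³/μ) = π√((1.32385×10^5)³ / 1.317×10^6) = 1.3186×10^5 s.
Converting: 1.3186×10^5 s ÷ 3600 s/hour = 36.63 hours.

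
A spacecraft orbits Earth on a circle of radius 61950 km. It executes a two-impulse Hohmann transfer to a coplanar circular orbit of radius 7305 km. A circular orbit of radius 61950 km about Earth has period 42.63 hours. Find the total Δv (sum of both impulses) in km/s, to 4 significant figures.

Δv = 3.865 km/s

From Kepler's third law T² = 4π²r³/μ at r = 61950 km, T = 42.63 hours = 42.63 × 3600 s = 1.53468×10^5 s: μ = 4π²r³/T² = 3.98518×10^5 km³/s².
Semi-major axis of the transfer orbit: a_t = (61950 + 7305)/2 = 34627.5 km.
At r₁ the circular-orbit speed is v₁ = √(μ/r₁) = 2.5363 km/s.
On the transfer ellipse at r₁, vis-viva gives v_a = √[μ(2/r₁ − 1/a_t)] = 1.1649 km/s.
First burn Δv₁ = |v_a − v₁| = 1.3714 km/s.
At r₂, v₂ = √(μ/r₂) = 7.3861 km/s.
Transfer-orbit speed at r₂: v_p = √[μ(2/r₂ − 1/a_t)] = 9.8793 km/s.
Second burn Δv₂ = |v₂ − v_p| = 2.4932 km/s.
Total Δv = Δv₁ + Δv₂ = 3.865 km/s.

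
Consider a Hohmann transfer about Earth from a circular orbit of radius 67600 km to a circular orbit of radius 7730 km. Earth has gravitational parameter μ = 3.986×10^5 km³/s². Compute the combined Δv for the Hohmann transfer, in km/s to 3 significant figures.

The Hohmann ellipse has a_t = (r₁ + r₂)/2 = 37665 km.
At r₁ the circular-orbit speed is v₁ = √(μ/r₁) = 2.428 km/s.
Transfer-orbit speed at r₁ (vis-viva): v_a = √[μ(2/r₁ − 1/a_t)] = 1.100 km/s.
First burn Δv₁ = |v_a − v₁| = 1.328 km/s.
Circular speed at r₂: v₂ = √(μ/r₂) = 7.181 km/s.
Transfer-orbit speed at r₂: v_p = √[μ(2/r₂ − 1/a_t)] = 9.620 km/s.
Second burn Δv₂ = |v₂ − v_p| = 2.439 km/s.
Δv = Δv₁ + Δv₂ = 1.328 + 2.439 = 3.767 km/s.

Δv = 3.77 km/s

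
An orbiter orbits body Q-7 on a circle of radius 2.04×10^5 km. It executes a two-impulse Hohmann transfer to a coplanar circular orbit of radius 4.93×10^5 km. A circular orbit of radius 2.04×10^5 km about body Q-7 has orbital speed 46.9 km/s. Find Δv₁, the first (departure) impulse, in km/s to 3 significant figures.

From the circular-orbit relation v² = μ/r at r = 2.04×10^5 km: μ = v²r = (46.9)² × 2.04×10^5 = 4.48720×10^8 km³/s².
Transfer-ellipse semi-major axis a_t = (r₁ + r₂)/2 = (2.040×10^5 + 4.930×10^5)/2 = 3.485×10^5 km.
On the circular orbit at r = 2.040×10^5 km, v_c = √(μ/r) = 46.900 km/s.
Transfer-orbit speed at the same r (vis-viva, a = a_t): v_t = √[μ(2/r − 1/a_t)] = 55.782 km/s.
Δv₁ = |v_t − v_c| = |55.782 − 46.900| = 8.882 km/s.

Δv₁ = 8.88 km/s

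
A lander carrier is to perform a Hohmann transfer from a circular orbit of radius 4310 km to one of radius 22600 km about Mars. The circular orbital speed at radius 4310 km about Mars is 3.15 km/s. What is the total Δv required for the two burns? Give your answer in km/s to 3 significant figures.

From the circular-orbit relation v² = μ/r at r = 4310 km: μ = v²r = (3.15)² × 4310 = 42766.0 km³/s².
Transfer-ellipse semi-major axis a_t = (r₁ + r₂)/2 = (4310 + 22600)/2 = 13455 km.
Circular speed at r₁: v₁ = √(μ/r₁) = √(42766.0/4310) = 3.15000 km/s.
On the transfer ellipse at r₁, vis-viva gives v_p = √[μ(2/r₁ − 1/a_t)] = 4.08247 km/s.
First burn Δv₁ = |v_p − v₁| = 0.93247 km/s.
Circular speed at r₂: v₂ = √(μ/r₂) = 1.37561 km/s.
Transfer-orbit speed at r₂: v_a = √[μ(2/r₂ − 1/a_t)] = 0.778559 km/s.
Second burn Δv₂ = |v₂ − v_a| = 0.59705 km/s.
Total Δv = Δv₁ + Δv₂ = 1.530 km/s.

Δv = 1.53 km/s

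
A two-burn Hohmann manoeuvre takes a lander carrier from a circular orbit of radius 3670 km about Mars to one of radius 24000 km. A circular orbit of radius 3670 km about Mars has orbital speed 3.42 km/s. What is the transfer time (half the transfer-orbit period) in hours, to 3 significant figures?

From the circular-orbit relation v² = μ/r at r = 3670 km: μ = v²r = (3.42)² × 3670 = 42925.8 km³/s².
Transfer-ellipse semi-major axis a_t = (r₁ + r₂)/2 = (3670 + 24000)/2 = 13835 km.
Transfer time t = π√(a_t³/μ) = π√((13835)³ / 42925.8) = 24675 s.
Converting: 24675 s ÷ 3600 s/hour = 6.85 hours.

t = 6.85 hours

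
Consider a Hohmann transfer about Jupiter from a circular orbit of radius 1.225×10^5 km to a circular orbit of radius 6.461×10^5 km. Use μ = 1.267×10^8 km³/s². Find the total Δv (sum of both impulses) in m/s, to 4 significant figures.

Δv = 15640 m/s

Semi-major axis of the transfer orbit: a_t = (1.225×10^5 + 6.461×10^5)/2 = 3.843×10^5 km.
At r₁ the circular-orbit speed is v₁ = √(μ/r₁) = 32.16 km/s.
On the transfer ellipse at r₁, vis-viva equation gives v_p = √[μ(2/r₁ − 1/a_t)] = 41.70 km/s.
First burn Δv₁ = |v_p − v₁| = 9.540 km/s.
Circular speed at r₂: v₂ = √(μ/r₂) = 14.0036 km/s.
Transfer-orbit speed at r₂: v_a = √[μ(2/r₂ − 1/a_t)] = 7.90626 km/s.
Second burn Δv₂ = |v₂ − v_a| = 6.097 km/s.
Total Δv = Δv₁ + Δv₂ = 15.64 km/s.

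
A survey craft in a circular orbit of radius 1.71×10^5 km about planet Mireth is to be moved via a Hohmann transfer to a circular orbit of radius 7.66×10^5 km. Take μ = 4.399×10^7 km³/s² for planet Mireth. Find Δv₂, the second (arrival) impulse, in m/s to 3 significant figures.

Semi-major axis of the transfer orbit: a_t = (1.710×10^5 + 7.660×10^5)/2 = 4.685×10^5 km.
Circular speed at r = 7.660×10^5 km: v_c = √(μ/r) = 7.578 km/s.
Transfer-orbit speed at the same r (vis-viva, a = a_t): v_t = √[μ(2/r − 1/a_t)] = 4.578 km/s.
Δv₂ = |v_t − v_c| = |4.578 − 7.578| = 3.000 km/s.

Δv₂ = 3000 m/s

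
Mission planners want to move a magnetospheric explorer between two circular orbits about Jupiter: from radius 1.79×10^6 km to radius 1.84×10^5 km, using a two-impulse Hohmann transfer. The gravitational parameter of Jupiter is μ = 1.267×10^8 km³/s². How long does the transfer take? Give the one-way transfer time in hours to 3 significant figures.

t = 76.0 hours

Transfer-ellipse semi-major axis a_t = (r₁ + r₂)/2 = (1.790×10^6 + 1.840×10^5)/2 = 9.870×10^5 km.
Transfer time t = π√(a_t³/μ) = π√((9.870×10^5)³ / 1.267×10^8) = 2.737×10^5 s.
Converting: 2.737×10^5 s ÷ 3600 s/hour = 76.0 hours.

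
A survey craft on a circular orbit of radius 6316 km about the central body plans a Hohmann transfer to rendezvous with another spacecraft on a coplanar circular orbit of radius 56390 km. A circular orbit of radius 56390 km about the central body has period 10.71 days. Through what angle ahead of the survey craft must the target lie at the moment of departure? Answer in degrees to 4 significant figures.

φ = 105.4°

From Kepler's third law T² = 4π²r³/μ at r = 56390 km, T = 10.71 days = 10.71 × 86400 s = 9.25344×10^5 s: μ = 4π²r³/T² = 8267.22 km³/s².
Semi-major axis of the transfer orbit: a_t = (6316 + 56390)/2 = 31353 km.
Transfer time t = π√(a_t³/μ) = 1.9182×10^5 s.
Target angular speed ω₂ = √(μ/r₂³) = 6.7901×10^-6 rad/s.
Angle swept by the target during transfer: ω₂·t = 1.3025 rad = 74.63°.
The survey craft traverses 180° on the transfer ellipse, so the target must lead by 180° − 74.63° = 105.4°.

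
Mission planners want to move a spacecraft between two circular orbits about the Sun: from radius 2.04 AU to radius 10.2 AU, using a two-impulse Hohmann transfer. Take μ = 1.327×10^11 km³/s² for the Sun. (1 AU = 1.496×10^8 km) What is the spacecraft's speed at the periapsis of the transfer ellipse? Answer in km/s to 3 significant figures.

In km: r₁ = 2.04 × 1.496×10^8 = 3.05184×10^8 km; r₂ = 10.2 × 1.496×10^8 = 1.52592×10^9 km.
The Hohmann ellipse has a_t = (r₁ + r₂)/2 = 9.15552×10^8 km.
The periapsis of the transfer ellipse is at r = 3.05184×10^8 km.
Applying v² = μ(2/r − 1/a_t): v = 26.92 km/s.

v = 26.9 km/s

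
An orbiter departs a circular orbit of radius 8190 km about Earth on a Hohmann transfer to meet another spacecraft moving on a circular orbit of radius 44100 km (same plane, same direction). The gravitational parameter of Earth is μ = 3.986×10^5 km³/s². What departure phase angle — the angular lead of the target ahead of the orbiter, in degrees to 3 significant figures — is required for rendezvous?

φ = 97.8°

The Hohmann ellipse has a_t = (r₁ + r₂)/2 = 26145 km.
Transfer time t = π√(a_t³/μ) = 21036 s.
The target's mean motion on its circular orbit is ω₂ = √(μ/r₂³) = 6.8173×10^-5 rad/s.
Angle swept by the target during transfer: ω₂·t = 1.4341 rad = 82.17°.
Arrival is 180° from departure on the ellipse, so φ = 180° − 82.17° = 97.8°.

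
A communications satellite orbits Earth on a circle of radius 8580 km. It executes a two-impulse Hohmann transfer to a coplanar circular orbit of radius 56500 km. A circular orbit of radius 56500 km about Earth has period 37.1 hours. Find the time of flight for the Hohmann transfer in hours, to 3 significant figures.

t = 8.11 hours

From Kepler's third law T² = 4π²r³/μ at r = 56500 km, T = 37.1 hours = 37.1 × 3600 s = 1.3356×10^5 s: μ = 4π²r³/T² = 3.99165×10^5 km³/s².
Semi-major axis of the transfer orbit: a_t = (8580 + 56500)/2 = 32540 km.
Transfer time t = π√(a_t³/μ) = π√((32540)³ / 3.99165×10^5) = 29190 s.
Converting: 29190 s ÷ 3600 s/hour = 8.11 hours.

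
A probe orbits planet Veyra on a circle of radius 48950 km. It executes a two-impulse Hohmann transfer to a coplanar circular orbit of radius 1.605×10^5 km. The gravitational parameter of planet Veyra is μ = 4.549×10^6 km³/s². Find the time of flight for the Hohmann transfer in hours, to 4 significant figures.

t = 13.87 hours

Semi-major axis of the transfer orbit: a_t = (48950 + 1.605×10^5)/2 = 1.04725×10^5 km.
Half the transfer-orbit period gives t = π√(a_t³/μ) = 49920 s.
Converting: 49920 s ÷ 3600 s/hour = 13.87 hours.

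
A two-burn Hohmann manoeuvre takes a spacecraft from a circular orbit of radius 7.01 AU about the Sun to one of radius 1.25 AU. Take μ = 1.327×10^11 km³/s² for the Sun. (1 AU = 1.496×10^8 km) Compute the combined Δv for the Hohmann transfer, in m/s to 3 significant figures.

Δv = 13100 m/s

In km: r₁ = 7.01 × 1.496×10^8 = 1.048696×10^9 km; r₂ = 1.25 × 1.496×10^8 = 1.870×10^8 km.
Transfer-ellipse semi-major axis a_t = (r₁ + r₂)/2 = (1.048696×10^9 + 1.870×10^8)/2 = 6.17848×10^8 km.
Circular speed at r₁: v₁ = √(μ/r₁) = √(1.327×10^11/1.048696×10^9) = 11.249 km/s.
On the transfer ellipse at r₁, v² = μ(2/r − 1/a) gives v_a = √[μ(2/r₁ − 1/a_t)] = 6.1886 km/s.
First burn Δv₁ = |v_a − v₁| = 5.060 km/s.
Circular speed at r₂: v₂ = √(μ/r₂) = 26.639 km/s.
Transfer-orbit speed at r₂: v_p = √[μ(2/r₂ − 1/a_t)] = 34.706 km/s.
Second burn Δv₂ = |v₂ − v_p| = 8.067 km/s.
Δv = Δv₁ + Δv₂ = 5.060 + 8.067 = 13.13 km/s.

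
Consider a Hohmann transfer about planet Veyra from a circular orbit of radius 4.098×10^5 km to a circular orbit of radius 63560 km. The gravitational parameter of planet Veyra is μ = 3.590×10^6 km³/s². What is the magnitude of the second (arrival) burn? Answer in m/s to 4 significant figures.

Semi-major axis of the transfer orbit: a_t = (4.098×10^5 + 63560)/2 = 2.3668×10^5 km.
On the circular orbit at r = 63560 km, v_c = √(μ/r) = 7.515 km/s.
Transfer-orbit speed at the same r (vis-viva, a = a_t): v_t = √[μ(2/r − 1/a_t)] = 9.889 km/s.
Δv₂ = |v_t − v_c| = |9.889 − 7.515| = 2.374 km/s.

Δv₂ = 2374 m/s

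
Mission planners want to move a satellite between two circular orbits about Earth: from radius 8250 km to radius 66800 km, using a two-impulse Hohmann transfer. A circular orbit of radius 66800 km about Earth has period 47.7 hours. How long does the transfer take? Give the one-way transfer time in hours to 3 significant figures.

From Kepler's third law T² = 4π²r³/μ at r = 66800 km, T = 47.7 hours = 47.7 × 3600 s = 1.7172×10^5 s: μ = 4π²r³/T² = 3.99068×10^5 km³/s².
Semi-major axis of the transfer orbit: a_t = (8250 + 66800)/2 = 37525 km.
By Kepler's third law the transfer-orbit period is T = 2π√(a_t³/μ), so t = T/2 = 36150 s.
Converting: 36150 s ÷ 3600 s/hour = 10.0 hours.

t = 10.0 hours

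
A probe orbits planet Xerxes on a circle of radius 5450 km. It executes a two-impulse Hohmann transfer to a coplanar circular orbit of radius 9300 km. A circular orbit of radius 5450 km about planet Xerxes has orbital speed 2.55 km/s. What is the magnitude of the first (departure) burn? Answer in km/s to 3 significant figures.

Δv₁ = 0.314 km/s

From the circular-orbit relation v² = μ/r at r = 5450 km: μ = v²r = (2.55)² × 5450 = 35438.6 km³/s².
Transfer-ellipse semi-major axis a_t = (r₁ + r₂)/2 = (5450 + 9300)/2 = 7375 km.
On the circular orbit at r = 5450 km, v_c = √(μ/r) = 2.5500 km/s.
Transfer-orbit speed at the same r (vis-viva, a = a_t): v_t = √[μ(2/r − 1/a_t)] = 2.8635 km/s.
Δv₁ = |v_t − v_c| = |2.8635 − 2.5500| = 0.3135 km/s.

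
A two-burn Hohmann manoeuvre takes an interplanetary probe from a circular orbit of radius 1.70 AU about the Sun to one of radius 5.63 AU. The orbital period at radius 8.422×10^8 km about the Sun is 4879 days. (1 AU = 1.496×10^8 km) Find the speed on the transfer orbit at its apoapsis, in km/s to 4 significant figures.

v = 8.549 km/s

From Kepler's third law T² = 4π²r³/μ at r = 8.422×10^8 km, T = 4879 days = 4879 × 86400 s = 4.215456×10^8 s: μ = 4π²r³/T² = 1.32714×10^11 km³/s².
In km: r₁ = 1.70 × 1.496×10^8 = 2.5432×10^8 km; r₂ = 5.63 × 1.496×10^8 = 8.42248×10^8 km.
The Hohmann ellipse has a_t = (r₁ + r₂)/2 = 5.48284×10^8 km.
The apoapsis of the transfer ellipse is at r = 8.42248×10^8 km.
From the vis-viva equation, v = √[μ(2/r − 1/a_t)] = 8.549 km/s.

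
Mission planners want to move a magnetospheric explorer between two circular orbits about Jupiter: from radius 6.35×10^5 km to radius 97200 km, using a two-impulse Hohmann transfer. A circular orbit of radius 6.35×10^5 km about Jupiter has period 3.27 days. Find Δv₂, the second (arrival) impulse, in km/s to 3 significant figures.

Δv₂ = 11.4 km/s

From Kepler's third law T² = 4π²r³/μ at r = 6.35×10^5 km, T = 3.27 days = 3.27 × 86400 s = 2.82528×10^5 s: μ = 4π²r³/T² = 1.26636×10^8 km³/s².
The Hohmann ellipse has a_t = (r₁ + r₂)/2 = 3.661×10^5 km.
Circular speed at r = 97200 km: v_c = √(μ/r) = 36.095 km/s.
Transfer-orbit speed at the same r (vis-viva, a = a_t): v_t = √[μ(2/r − 1/a_t)] = 47.537 km/s.
Δv₂ = |v_t − v_c| = |47.537 − 36.095| = 11.44 km/s.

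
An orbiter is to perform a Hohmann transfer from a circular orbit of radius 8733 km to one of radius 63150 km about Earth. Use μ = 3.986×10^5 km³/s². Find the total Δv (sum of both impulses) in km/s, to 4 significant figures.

Semi-major axis of the transfer orbit: a_t = (8733 + 63150)/2 = 35941.5 km.
Circular speed at r₁: v₁ = √(μ/r₁) = √(3.986×10^5/8733) = 6.756 km/s.
On the transfer ellipse at r₁, v² = μ(2/r − 1/a) gives v_p = √[μ(2/r₁ − 1/a_t)] = 8.955 km/s.
First burn Δv₁ = |v_p − v₁| = 2.199 km/s.
Circular speed at r₂: v₂ = √(μ/r₂) = 2.512 km/s.
Transfer-orbit speed at r₂: v_a = √[μ(2/r₂ − 1/a_t)] = 1.238 km/s.
Second burn Δv₂ = |v₂ − v_a| = 1.274 km/s.
Total Δv = Δv₁ + Δv₂ = 3.473 km/s.

Δv = 3.473 km/s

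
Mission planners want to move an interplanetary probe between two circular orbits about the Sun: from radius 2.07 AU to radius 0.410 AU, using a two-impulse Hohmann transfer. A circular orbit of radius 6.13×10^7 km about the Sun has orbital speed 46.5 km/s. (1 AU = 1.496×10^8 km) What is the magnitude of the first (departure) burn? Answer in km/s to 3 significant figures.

From the circular-orbit relation v² = μ/r at r = 6.13×10^7 km: μ = v²r = (46.5)² × 6.13×10^7 = 1.32546×10^11 km³/s².
In km: r₁ = 2.07 × 1.496×10^8 = 3.09672×10^8 km; r₂ = 0.410 × 1.496×10^8 = 6.1336×10^7 km.
Semi-major axis of the transfer orbit: a_t = (3.09672×10^8 + 6.1336×10^7)/2 = 1.85504×10^8 km.
On the circular orbit at r = 3.09672×10^8 km, v_c = √(μ/r) = 20.6887 km/s.
Vis-viva on the transfer ellipse at r = 3.09672×10^8 km gives v_t = √[μ(2/r − 1/a_t)] = 11.8963 km/s.
Δv₁ = |v_t − v_c| = |11.8963 − 20.6887| = 8.792 km/s.

Δv₁ = 8.79 km/s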